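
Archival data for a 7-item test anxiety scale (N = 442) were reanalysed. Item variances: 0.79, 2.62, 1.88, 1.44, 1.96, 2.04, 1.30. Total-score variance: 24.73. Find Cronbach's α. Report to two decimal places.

Σσᵢ² = 0.79 + 2.62 + 1.88 + 1.44 + 1.96 + 2.04 + 1.30 = 12.03
α = (k/(k−1))·(1 − Σσᵢ²/σ²_total) = (7/6)·(1 − 12.03/24.73) = 0.60

Cronbach's α = 0.60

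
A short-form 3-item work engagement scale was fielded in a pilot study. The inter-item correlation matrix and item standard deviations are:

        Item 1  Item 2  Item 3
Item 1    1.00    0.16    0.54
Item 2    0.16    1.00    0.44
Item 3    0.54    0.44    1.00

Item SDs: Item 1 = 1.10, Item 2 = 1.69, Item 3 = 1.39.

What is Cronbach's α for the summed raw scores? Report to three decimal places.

Σσ²ᵢ = 1.10² + 1.69² + 1.39² = 5.9982
Covariances σ_ij = r_ij · s_i · s_j:
  σ(Item 1,Item 2) = 0.16 × 1.10 × 1.69 = 0.2974
  σ(Item 1,Item 3) = 0.54 × 1.10 × 1.39 = 0.8257
  σ(Item 2,Item 3) = 0.44 × 1.69 × 1.39 = 1.0336
σ²_T = Σσ²ᵢ + 2·Σσ_ij = 5.9982 + 2 × 2.1567 = 10.3116
α = (3/2)·(1 − 5.9982/10.3116) = 0.627

α = 0.627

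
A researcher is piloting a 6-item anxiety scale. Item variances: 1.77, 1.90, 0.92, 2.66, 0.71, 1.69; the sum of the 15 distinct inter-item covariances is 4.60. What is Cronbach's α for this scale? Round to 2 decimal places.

α = 0.59

Σσ²ᵢ = 1.77 + 1.90 + 0.92 + 2.66 + 0.71 + 1.69 = 9.65
Sum of distinct covariances = 4.60
Var(T) = Σσ²ᵢ + 2·Σcov = 9.65 + 2 × 4.60 = 18.85
α = (6/5)·(1 − 9.65/18.85) = 0.59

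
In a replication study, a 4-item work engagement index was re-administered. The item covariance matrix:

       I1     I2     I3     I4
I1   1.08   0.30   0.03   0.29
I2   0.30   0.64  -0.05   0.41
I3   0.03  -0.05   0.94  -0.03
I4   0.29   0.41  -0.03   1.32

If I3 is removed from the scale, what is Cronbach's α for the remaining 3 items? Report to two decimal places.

Cronbach's α = 0.60

Remaining items: I1, I2, I4 (k = 3).
Σσ²ᵢ = 1.08 + 0.64 + 1.32 = 3.04
Var(T) = 3.04 + 2 × 1.00 = 5.04
α (item deleted) = (3/2)·(1 − 3.04/5.04) = 0.60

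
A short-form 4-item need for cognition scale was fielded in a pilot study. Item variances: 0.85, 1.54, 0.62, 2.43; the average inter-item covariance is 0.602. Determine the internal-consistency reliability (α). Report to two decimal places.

Σσᵢ² = 0.85 + 1.54 + 0.62 + 2.43 = 5.44
Sum of the 6 distinct covariances = 6 × 0.602 = 3.612
total variance = Σσᵢ² + 2·Σcov = 5.44 + 2 × 3.612 = 12.664
α = (4/3)·(1 − 5.44/12.664) = 0.76

α = 0.76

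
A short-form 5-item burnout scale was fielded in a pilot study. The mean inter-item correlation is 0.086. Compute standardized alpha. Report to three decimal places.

Standardized α = k·r̄ / (1 + (k−1)·r̄) = 5 × 0.086 / (1 + 4 × 0.086)
  = 0.4300 / 1.3440 = 0.320

standardized alpha = 0.320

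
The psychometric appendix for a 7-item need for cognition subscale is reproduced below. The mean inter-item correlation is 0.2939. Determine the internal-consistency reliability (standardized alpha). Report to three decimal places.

standardized alpha = 0.744

Standardized α = k·r̄ / (1 + (k−1)·r̄) = 7 × 0.2939 / (1 + 6 × 0.2939)
  = 2.0573 / 2.7634 = 0.744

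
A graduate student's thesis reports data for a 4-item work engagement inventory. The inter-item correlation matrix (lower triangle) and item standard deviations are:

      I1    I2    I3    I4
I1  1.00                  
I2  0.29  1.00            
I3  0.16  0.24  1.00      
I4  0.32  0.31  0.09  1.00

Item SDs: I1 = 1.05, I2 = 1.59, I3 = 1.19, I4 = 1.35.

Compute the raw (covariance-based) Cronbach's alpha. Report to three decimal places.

α = 0.549

Σσ²ᵢ = 1.05² + 1.59² + 1.19² + 1.35² = 6.8692
Covariances σ_ij = r_ij · s_i · s_j:
  σ(I1,I2) = 0.29 × 1.05 × 1.59 = 0.4842
  σ(I1,I3) = 0.16 × 1.05 × 1.19 = 0.1999
  σ(I1,I4) = 0.32 × 1.05 × 1.35 = 0.4536
  σ(I2,I3) = 0.24 × 1.59 × 1.19 = 0.4541
  σ(I2,I4) = 0.31 × 1.59 × 1.35 = 0.6654
  σ(I3,I4) = 0.09 × 1.19 × 1.35 = 0.1446
σ²_T = Σσ²ᵢ + 2·Σσ_ij = 6.8692 + 2 × 2.4018 = 11.6728
α = (4/3)·(1 − 6.8692/11.6728) = 0.549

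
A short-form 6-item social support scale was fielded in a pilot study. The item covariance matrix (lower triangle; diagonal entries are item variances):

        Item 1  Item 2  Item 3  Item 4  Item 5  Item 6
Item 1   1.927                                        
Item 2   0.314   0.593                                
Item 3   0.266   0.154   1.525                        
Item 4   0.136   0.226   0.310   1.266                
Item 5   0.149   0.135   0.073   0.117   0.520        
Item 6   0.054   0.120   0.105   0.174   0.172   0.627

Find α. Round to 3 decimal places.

α = 0.524

Σσ²ᵢ = 1.927 + 0.593 + 1.525 + 1.266 + 0.520 + 0.627 = 6.458
Σ_{i<j} σ_ij = 2.505
total variance = 6.458 + 2 × 2.505 = 11.468
α = (k/(k−1))·(1 − Σσ²ᵢ/total variance) = (6/5)·(1 − 6.458/11.468) = 0.524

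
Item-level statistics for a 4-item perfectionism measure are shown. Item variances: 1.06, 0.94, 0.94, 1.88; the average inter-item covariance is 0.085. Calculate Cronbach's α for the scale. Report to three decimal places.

Cronbach's α = 0.233

ΣVar(i) = 1.06 + 0.94 + 0.94 + 1.88 = 4.82
Sum of the 6 distinct covariances = 6 × 0.085 = 0.510
total variance = ΣVar(i) + 2·Σcov = 4.82 + 2 × 0.510 = 5.840
α = (4/3)·(1 − 4.82/5.840) = 0.233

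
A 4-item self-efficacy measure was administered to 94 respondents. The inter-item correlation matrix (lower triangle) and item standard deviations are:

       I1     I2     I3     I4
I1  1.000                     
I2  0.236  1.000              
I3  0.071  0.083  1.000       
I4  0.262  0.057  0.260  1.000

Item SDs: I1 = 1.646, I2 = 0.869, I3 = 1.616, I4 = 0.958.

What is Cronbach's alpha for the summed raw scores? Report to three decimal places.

Cronbach's alpha = 0.401

Σσ²ᵢ = 1.646² + 0.869² + 1.616² + 0.958² = 6.9937
Covariances σ_ij = r_ij · s_i · s_j:
  σ(I1,I2) = 0.236 × 1.646 × 0.869 = 0.3376
  σ(I1,I3) = 0.071 × 1.646 × 1.616 = 0.1889
  σ(I1,I4) = 0.262 × 1.646 × 0.958 = 0.4131
  σ(I2,I3) = 0.083 × 0.869 × 1.616 = 0.1166
  σ(I2,I4) = 0.057 × 0.869 × 0.958 = 0.0475
  σ(I3,I4) = 0.260 × 1.616 × 0.958 = 0.4025
σ²_T = Σσ²ᵢ + 2·Σσ_ij = 6.9937 + 2 × 1.5062 = 10.0061
α = (4/3)·(1 − 6.9937/10.0061) = 0.401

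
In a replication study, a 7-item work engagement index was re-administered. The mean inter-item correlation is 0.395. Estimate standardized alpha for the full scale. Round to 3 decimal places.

α = 0.820

Standardized α = k·r̄ / (1 + (k−1)·r̄) = 7 × 0.395 / (1 + 6 × 0.395)
  = 2.7650 / 3.3700 = 0.820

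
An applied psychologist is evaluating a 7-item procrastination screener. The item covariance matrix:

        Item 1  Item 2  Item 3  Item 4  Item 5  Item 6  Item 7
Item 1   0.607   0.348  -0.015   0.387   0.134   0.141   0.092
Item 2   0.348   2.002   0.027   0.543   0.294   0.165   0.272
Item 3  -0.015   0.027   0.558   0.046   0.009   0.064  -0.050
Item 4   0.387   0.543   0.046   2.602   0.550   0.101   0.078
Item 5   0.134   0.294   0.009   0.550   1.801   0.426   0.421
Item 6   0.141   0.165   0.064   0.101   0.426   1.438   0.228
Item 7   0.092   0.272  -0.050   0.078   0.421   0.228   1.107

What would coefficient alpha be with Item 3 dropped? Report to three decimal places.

Remaining items: Item 1, Item 2, Item 4, Item 5, Item 6, Item 7 (k = 6).
Σσ²ᵢ = 0.607 + 2.002 + 2.602 + 1.801 + 1.438 + 1.107 = 9.557
Var(T) = 9.557 + 2 × 4.180 = 17.917
α (item deleted) = (6/5)·(1 − 9.557/17.917) = 0.560

coefficient alpha = 0.560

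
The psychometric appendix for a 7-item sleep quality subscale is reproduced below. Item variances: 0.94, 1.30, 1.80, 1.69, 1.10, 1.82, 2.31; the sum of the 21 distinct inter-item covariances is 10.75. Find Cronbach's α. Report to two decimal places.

Σσᵢ² = 0.94 + 1.30 + 1.80 + 1.69 + 1.10 + 1.82 + 2.31 = 10.96
Sum of distinct covariances = 10.75
total variance = Σσᵢ² + 2·Σcov = 10.96 + 2 × 10.75 = 32.46
α = (7/6)·(1 − 10.96/32.46) = 0.77

α = 0.77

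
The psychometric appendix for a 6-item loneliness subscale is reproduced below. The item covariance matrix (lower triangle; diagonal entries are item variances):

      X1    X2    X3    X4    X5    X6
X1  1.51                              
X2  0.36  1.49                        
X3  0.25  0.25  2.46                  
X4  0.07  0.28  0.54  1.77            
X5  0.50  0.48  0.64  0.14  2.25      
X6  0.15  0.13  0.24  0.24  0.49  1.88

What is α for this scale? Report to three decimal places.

sum of item variances = 1.51 + 1.49 + 2.46 + 1.77 + 2.25 + 1.88 = 11.36
Σ_{i<j} σ_ij = 4.76
σ²_total = 11.36 + 2 × 4.76 = 20.88
α = (k/(k−1))·(1 − sum of item variances/σ²_total) = (6/5)·(1 − 11.36/20.88) = 0.547

α = 0.547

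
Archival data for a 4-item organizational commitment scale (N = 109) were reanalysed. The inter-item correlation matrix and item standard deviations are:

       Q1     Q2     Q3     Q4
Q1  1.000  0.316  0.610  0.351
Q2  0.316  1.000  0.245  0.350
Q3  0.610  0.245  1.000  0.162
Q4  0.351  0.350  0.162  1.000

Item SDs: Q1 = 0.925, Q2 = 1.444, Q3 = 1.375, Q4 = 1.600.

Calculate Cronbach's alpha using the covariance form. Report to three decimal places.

α = 0.636

Σσ²ᵢ = 0.925² + 1.444² + 1.375² + 1.600² = 7.3914
Covariances σ_ij = r_ij · s_i · s_j:
  σ(Q1,Q2) = 0.316 × 0.925 × 1.444 = 0.4221
  σ(Q1,Q3) = 0.610 × 0.925 × 1.375 = 0.7758
  σ(Q1,Q4) = 0.351 × 0.925 × 1.600 = 0.5195
  σ(Q2,Q3) = 0.245 × 1.444 × 1.375 = 0.4864
  σ(Q2,Q4) = 0.350 × 1.444 × 1.600 = 0.8086
  σ(Q3,Q4) = 0.162 × 1.375 × 1.600 = 0.3564
σ²_T = Σσ²ᵢ + 2·Σσ_ij = 7.3914 + 2 × 3.3688 = 14.1290
α = (4/3)·(1 − 7.3914/14.1290) = 0.636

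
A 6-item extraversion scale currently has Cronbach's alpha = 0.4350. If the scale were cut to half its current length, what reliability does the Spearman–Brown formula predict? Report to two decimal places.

predicted reliability = 0.28

Length factor m = 1/2
α' = m·α / (1 − (1−m)·α)
   = 1/2 × 0.4350 / (1 − (1 − 1/2) × 0.4350)
   = 0.2175 / 0.7825 = 0.28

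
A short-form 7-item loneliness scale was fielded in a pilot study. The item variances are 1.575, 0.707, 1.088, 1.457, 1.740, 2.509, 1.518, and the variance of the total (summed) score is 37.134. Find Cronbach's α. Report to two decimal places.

Σσᵢ² = 1.575 + 0.707 + 1.088 + 1.457 + 1.740 + 2.509 + 1.518 = 10.594
α = (k/(k−1))·(1 − Σσᵢ²/Var(T)) = (7/6)·(1 − 10.594/37.134) = 0.83

Cronbach's α = 0.83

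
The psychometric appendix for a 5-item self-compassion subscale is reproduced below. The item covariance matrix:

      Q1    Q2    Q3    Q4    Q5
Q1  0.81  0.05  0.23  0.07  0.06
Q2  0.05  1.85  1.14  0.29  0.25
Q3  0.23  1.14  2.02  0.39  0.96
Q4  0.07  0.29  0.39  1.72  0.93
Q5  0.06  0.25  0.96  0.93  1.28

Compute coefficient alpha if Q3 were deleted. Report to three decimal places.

Remaining items: Q1, Q2, Q4, Q5 (k = 4).
Σσᵢ² = 0.81 + 1.85 + 1.72 + 1.28 = 5.66
σ²_T = 5.66 + 2 × 1.65 = 8.96
α (item deleted) = (4/3)·(1 − 5.66/8.96) = 0.491

α = 0.491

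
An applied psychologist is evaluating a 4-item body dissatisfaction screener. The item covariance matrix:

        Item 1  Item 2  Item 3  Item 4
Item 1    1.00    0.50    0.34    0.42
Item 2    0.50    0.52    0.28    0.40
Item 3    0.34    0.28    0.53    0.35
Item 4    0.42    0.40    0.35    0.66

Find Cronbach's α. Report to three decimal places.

Σσ²ᵢ = 1.00 + 0.52 + 0.53 + 0.66 = 2.71
Σ_{i<j} σ_ij = 2.29
σ²_total = 2.71 + 2 × 2.29 = 7.29
α = (k/(k−1))·(1 − Σσ²ᵢ/σ²_total) = (4/3)·(1 − 2.71/7.29) = 0.838

α = 0.838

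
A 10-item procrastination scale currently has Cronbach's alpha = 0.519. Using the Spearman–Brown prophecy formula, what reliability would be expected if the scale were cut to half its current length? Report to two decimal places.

predicted reliability = 0.35

Length factor m = 1/2
α' = m·α / (1 − (1−m)·α)
   = 1/2 × 0.519 / (1 − (1 − 1/2) × 0.519)
   = 0.2595 / 0.7405 = 0.35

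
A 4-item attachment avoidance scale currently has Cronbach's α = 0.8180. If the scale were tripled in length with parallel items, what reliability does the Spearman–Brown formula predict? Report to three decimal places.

Length factor m = 3
α' = m·α / (1 + (m−1)·α)
   = 3 × 0.8180 / (1 + (3 − 1) × 0.8180)
   = 2.4540 / 2.6360 = 0.931

predicted reliability = 0.931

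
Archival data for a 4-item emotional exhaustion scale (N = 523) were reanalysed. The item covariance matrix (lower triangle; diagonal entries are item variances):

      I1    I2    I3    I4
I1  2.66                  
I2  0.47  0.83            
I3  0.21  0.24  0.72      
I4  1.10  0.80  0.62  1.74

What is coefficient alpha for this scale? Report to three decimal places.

Σσᵢ² = 2.66 + 0.83 + 0.72 + 1.74 = 5.95
Σ_{i<j} σ_ij = 3.44
σ²_total = 5.95 + 2 × 3.44 = 12.83
α = (k/(k−1))·(1 − Σσᵢ²/σ²_total) = (4/3)·(1 − 5.95/12.83) = 0.715

coefficient alpha = 0.715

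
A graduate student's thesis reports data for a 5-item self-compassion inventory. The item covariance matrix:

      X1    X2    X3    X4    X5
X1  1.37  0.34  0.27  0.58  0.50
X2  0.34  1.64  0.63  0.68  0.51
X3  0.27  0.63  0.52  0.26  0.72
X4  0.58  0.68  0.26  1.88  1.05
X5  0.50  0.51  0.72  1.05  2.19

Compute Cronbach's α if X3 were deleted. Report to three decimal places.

α = 0.678

Remaining items: X1, X2, X4, X5 (k = 4).
Σσᵢ² = 1.37 + 1.64 + 1.88 + 2.19 = 7.08
σ²_T = 7.08 + 2 × 3.66 = 14.40
α (item deleted) = (4/3)·(1 − 7.08/14.40) = 0.678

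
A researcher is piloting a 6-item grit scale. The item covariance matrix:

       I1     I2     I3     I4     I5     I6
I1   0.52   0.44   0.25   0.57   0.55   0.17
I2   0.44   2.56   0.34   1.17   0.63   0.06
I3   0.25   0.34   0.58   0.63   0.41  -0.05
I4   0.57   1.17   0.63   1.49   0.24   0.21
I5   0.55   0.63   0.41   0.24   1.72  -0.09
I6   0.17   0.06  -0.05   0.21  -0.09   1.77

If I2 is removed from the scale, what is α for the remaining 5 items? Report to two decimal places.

Remaining items: I1, I3, I4, I5, I6 (k = 5).
ΣVar(i) = 0.52 + 0.58 + 1.49 + 1.72 + 1.77 = 6.08
σ²_T = 6.08 + 2 × 2.89 = 11.86
α (item deleted) = (5/4)·(1 − 6.08/11.86) = 0.61

α = 0.61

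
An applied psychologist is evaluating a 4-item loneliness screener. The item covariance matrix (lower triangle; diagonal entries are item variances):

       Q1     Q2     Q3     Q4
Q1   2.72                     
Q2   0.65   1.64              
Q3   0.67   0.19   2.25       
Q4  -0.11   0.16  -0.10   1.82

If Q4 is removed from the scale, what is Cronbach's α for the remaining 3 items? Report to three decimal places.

α = 0.470

Remaining items: Q1, Q2, Q3 (k = 3).
Σσ²ᵢ = 2.72 + 1.64 + 2.25 = 6.61
σ²_T = 6.61 + 2 × 1.51 = 9.63
α (item deleted) = (3/2)·(1 − 6.61/9.63) = 0.470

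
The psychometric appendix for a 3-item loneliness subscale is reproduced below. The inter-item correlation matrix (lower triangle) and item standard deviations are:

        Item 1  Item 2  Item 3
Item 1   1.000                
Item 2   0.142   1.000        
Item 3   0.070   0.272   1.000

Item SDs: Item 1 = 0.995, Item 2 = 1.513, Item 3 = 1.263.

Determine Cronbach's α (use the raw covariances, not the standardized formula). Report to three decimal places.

Σσ²ᵢ = 0.995² + 1.513² + 1.263² = 4.8744
Covariances σ_ij = r_ij · s_i · s_j:
  σ(Item 1,Item 2) = 0.142 × 0.995 × 1.513 = 0.2138
  σ(Item 1,Item 3) = 0.070 × 0.995 × 1.263 = 0.0880
  σ(Item 2,Item 3) = 0.272 × 1.513 × 1.263 = 0.5198
σ²_T = Σσ²ᵢ + 2·Σσ_ij = 4.8744 + 2 × 0.8216 = 6.5176
α = (3/2)·(1 − 4.8744/6.5176) = 0.378

Cronbach's α = 0.378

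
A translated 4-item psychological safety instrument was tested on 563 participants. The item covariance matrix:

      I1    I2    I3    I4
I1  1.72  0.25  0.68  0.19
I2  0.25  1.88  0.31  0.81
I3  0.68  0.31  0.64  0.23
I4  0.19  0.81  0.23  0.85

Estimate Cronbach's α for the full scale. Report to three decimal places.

α = 0.657

Σσᵢ² = 1.72 + 1.88 + 0.64 + 0.85 = 5.09
Σ_{i<j} σ_ij = 2.47
σ²_T = 5.09 + 2 × 2.47 = 10.03
α = (k/(k−1))·(1 − Σσᵢ²/σ²_T) = (4/3)·(1 − 5.09/10.03) = 0.657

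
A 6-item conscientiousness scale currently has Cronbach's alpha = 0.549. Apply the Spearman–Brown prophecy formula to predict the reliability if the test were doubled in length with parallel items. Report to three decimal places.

Length factor m = 2
α' = m·α / (1 + (m−1)·α)
   = 2 × 0.549 / (1 + (2 − 1) × 0.549)
   = 1.0980 / 1.5490 = 0.709

predicted reliability = 0.709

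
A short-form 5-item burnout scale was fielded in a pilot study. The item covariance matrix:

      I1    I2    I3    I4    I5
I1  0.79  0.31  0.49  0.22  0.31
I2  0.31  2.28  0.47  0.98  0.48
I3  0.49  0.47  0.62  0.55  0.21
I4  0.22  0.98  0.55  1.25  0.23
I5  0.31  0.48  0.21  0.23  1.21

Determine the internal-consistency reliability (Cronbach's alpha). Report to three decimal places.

α = 0.725

Σσ²ᵢ = 0.79 + 2.28 + 0.62 + 1.25 + 1.21 = 6.15
Sum of off-diagonal covariances = 4.25
Var(T) = 6.15 + 2 × 4.25 = 14.65
α = (k/(k−1))·(1 − Σσ²ᵢ/Var(T)) = (5/4)·(1 − 6.15/14.65) = 0.725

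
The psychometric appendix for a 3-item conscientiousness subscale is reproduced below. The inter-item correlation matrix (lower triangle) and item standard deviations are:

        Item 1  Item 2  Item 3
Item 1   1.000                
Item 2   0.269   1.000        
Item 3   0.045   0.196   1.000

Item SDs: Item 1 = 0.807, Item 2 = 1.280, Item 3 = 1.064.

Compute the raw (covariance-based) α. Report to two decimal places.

α = 0.38

Σσ²ᵢ = 0.807² + 1.280² + 1.064² = 3.4217
Covariances σ_ij = r_ij · s_i · s_j:
  σ(Item 1,Item 2) = 0.269 × 0.807 × 1.280 = 0.2779
  σ(Item 1,Item 3) = 0.045 × 0.807 × 1.064 = 0.0386
  σ(Item 2,Item 3) = 0.196 × 1.280 × 1.064 = 0.2669
σ²_T = Σσ²ᵢ + 2·Σσ_ij = 3.4217 + 2 × 0.5834 = 4.5885
α = (3/2)·(1 − 3.4217/4.5885) = 0.38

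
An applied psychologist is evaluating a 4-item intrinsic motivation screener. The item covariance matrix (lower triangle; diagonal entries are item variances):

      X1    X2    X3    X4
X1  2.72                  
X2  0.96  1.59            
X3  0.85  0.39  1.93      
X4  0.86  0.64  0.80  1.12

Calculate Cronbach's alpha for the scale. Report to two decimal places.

Σσᵢ² = 2.72 + 1.59 + 1.93 + 1.12 = 7.36
Sum of the distinct covariances = 4.50
σ²_total = 7.36 + 2 × 4.50 = 16.36
α = (k/(k−1))·(1 − Σσᵢ²/σ²_total) = (4/3)·(1 − 7.36/16.36) = 0.73

α = 0.73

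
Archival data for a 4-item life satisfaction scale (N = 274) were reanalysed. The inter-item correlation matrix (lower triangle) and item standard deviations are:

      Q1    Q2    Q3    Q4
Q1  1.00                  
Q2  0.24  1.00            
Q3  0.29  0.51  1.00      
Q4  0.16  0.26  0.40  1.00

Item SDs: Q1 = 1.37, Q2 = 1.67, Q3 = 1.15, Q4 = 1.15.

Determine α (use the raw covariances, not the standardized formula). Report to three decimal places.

α = 0.629

Σσ²ᵢ = 1.37² + 1.67² + 1.15² + 1.15² = 7.3108
Covariances σ_ij = r_ij · s_i · s_j:
  σ(Q1,Q2) = 0.24 × 1.37 × 1.67 = 0.5491
  σ(Q1,Q3) = 0.29 × 1.37 × 1.15 = 0.4569
  σ(Q1,Q4) = 0.16 × 1.37 × 1.15 = 0.2521
  σ(Q2,Q3) = 0.51 × 1.67 × 1.15 = 0.9795
  σ(Q2,Q4) = 0.26 × 1.67 × 1.15 = 0.4993
  σ(Q3,Q4) = 0.40 × 1.15 × 1.15 = 0.5290
σ²_T = Σσ²ᵢ + 2·Σσ_ij = 7.3108 + 2 × 3.2659 = 13.8426
α = (4/3)·(1 − 7.3108/13.8426) = 0.629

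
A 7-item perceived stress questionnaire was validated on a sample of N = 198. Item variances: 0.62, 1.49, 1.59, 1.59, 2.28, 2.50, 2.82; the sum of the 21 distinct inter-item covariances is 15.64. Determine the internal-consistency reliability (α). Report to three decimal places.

α = 0.826

sum of item variances = 0.62 + 1.49 + 1.59 + 1.59 + 2.28 + 2.50 + 2.82 = 12.89
Sum of distinct covariances = 15.64
Var(T) = sum of item variances + 2·Σcov = 12.89 + 2 × 15.64 = 44.17
α = (7/6)·(1 − 12.89/44.17) = 0.826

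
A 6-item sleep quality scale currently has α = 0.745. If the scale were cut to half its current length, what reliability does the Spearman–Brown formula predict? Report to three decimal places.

Length factor m = 1/2
α' = m·α / (1 − (1−m)·α)
   = 1/2 × 0.745 / (1 − (1 − 1/2) × 0.745)
   = 0.3725 / 0.6275 = 0.594

predicted reliability = 0.594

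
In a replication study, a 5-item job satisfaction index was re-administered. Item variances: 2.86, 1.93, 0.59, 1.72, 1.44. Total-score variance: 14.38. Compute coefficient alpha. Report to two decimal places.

sum of item variances = 2.86 + 1.93 + 0.59 + 1.72 + 1.44 = 8.54
α = (k/(k−1))·(1 − sum of item variances/Var(T)) = (5/4)·(1 − 8.54/14.38) = 0.51

α = 0.51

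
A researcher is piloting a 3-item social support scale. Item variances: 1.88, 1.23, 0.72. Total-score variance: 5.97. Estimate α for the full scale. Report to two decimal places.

α = 0.54

Σσᵢ² = 1.88 + 1.23 + 0.72 = 3.83
α = (k/(k−1))·(1 − Σσᵢ²/σ²_total) = (3/2)·(1 − 3.83/5.97) = 0.54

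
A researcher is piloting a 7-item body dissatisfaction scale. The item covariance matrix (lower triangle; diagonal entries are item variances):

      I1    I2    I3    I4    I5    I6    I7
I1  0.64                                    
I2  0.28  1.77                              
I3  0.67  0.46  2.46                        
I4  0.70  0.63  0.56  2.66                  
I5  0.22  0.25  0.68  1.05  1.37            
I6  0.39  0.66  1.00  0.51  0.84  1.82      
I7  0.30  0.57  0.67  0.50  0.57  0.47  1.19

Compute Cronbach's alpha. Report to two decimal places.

Cronbach's alpha = 0.78

ΣVar(i) = 0.64 + 1.77 + 2.46 + 2.66 + 1.37 + 1.82 + 1.19 = 11.91
Sum of off-diagonal covariances = 11.98
Var(T) = 11.91 + 2 × 11.98 = 35.87
α = (k/(k−1))·(1 − ΣVar(i)/Var(T)) = (7/6)·(1 − 11.91/35.87) = 0.78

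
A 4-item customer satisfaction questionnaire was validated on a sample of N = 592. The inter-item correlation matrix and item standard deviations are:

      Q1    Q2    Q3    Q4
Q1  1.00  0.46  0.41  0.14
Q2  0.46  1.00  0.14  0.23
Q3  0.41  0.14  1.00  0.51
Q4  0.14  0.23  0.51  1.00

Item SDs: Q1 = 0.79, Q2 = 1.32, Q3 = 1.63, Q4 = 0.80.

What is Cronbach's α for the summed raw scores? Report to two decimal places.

α = 0.60

Σσ²ᵢ = 0.79² + 1.32² + 1.63² + 0.80² = 5.6634
Covariances σ_ij = r_ij · s_i · s_j:
  σ(Q1,Q2) = 0.46 × 0.79 × 1.32 = 0.4797
  σ(Q1,Q3) = 0.41 × 0.79 × 1.63 = 0.5280
  σ(Q1,Q4) = 0.14 × 0.79 × 0.80 = 0.0885
  σ(Q2,Q3) = 0.14 × 1.32 × 1.63 = 0.3012
  σ(Q2,Q4) = 0.23 × 1.32 × 0.80 = 0.2429
  σ(Q3,Q4) = 0.51 × 1.63 × 0.80 = 0.6650
σ²_T = Σσ²ᵢ + 2·Σσ_ij = 5.6634 + 2 × 2.3053 = 10.2740
α = (4/3)·(1 − 5.6634/10.2740) = 0.60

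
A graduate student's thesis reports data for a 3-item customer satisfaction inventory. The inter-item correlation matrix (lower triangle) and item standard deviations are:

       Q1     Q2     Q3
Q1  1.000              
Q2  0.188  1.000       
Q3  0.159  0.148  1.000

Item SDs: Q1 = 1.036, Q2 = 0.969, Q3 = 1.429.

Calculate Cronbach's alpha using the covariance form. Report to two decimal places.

Σσ²ᵢ = 1.036² + 0.969² + 1.429² = 4.0543
Covariances σ_ij = r_ij · s_i · s_j:
  σ(Q1,Q2) = 0.188 × 1.036 × 0.969 = 0.1887
  σ(Q1,Q3) = 0.159 × 1.036 × 1.429 = 0.2354
  σ(Q2,Q3) = 0.148 × 0.969 × 1.429 = 0.2049
σ²_T = Σσ²ᵢ + 2·Σσ_ij = 4.0543 + 2 × 0.6290 = 5.3123
α = (3/2)·(1 − 4.0543/5.3123) = 0.36

Cronbach's alpha = 0.36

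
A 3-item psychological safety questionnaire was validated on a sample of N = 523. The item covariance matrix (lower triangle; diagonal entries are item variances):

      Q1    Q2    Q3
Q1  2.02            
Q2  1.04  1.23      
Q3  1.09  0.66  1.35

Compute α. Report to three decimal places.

α = 0.822

ΣVar(i) = 2.02 + 1.23 + 1.35 = 4.60
Σ_{i<j} σ_ij = 2.79
σ²_T = 4.60 + 2 × 2.79 = 10.18
α = (k/(k−1))·(1 − ΣVar(i)/σ²_T) = (3/2)·(1 − 4.60/10.18) = 0.822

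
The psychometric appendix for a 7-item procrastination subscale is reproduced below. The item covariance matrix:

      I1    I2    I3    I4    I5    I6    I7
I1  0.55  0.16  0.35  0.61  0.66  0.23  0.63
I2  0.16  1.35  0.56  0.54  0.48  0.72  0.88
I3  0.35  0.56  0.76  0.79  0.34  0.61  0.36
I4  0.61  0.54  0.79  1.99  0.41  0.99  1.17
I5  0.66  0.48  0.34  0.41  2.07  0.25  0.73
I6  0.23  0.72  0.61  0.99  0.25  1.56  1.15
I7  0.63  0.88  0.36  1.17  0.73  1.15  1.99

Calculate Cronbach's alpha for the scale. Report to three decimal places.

Cronbach's alpha = 0.829

ΣVar(i) = 0.55 + 1.35 + 0.76 + 1.99 + 2.07 + 1.56 + 1.99 = 10.27
Sum of off-diagonal covariances = 12.62
total variance = 10.27 + 2 × 12.62 = 35.51
α = (k/(k−1))·(1 − ΣVar(i)/total variance) = (7/6)·(1 − 10.27/35.51) = 0.829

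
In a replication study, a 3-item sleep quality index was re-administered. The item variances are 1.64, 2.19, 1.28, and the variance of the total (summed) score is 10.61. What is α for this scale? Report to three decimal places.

ΣVar(i) = 1.64 + 2.19 + 1.28 = 5.11
α = (k/(k−1))·(1 − ΣVar(i)/Var(T)) = (3/2)·(1 − 5.11/10.61) = 0.778

α = 0.778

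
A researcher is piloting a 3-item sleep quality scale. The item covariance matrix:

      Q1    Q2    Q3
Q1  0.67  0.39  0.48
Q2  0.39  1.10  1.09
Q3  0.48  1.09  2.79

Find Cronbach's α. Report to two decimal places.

α = 0.69

ΣVar(i) = 0.67 + 1.10 + 2.79 = 4.56
Σ_{i<j} σ_ij = 1.96
σ²_total = 4.56 + 2 × 1.96 = 8.48
α = (k/(k−1))·(1 − ΣVar(i)/σ²_total) = (3/2)·(1 − 4.56/8.48) = 0.69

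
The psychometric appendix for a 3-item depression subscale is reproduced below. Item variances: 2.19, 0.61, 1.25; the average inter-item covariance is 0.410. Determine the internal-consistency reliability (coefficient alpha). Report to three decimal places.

Σσᵢ² = 2.19 + 0.61 + 1.25 = 4.05
Sum of the 3 distinct covariances = 3 × 0.410 = 1.230
σ²_T = Σσᵢ² + 2·Σcov = 4.05 + 2 × 1.230 = 6.510
α = (3/2)·(1 − 4.05/6.510) = 0.567

α = 0.567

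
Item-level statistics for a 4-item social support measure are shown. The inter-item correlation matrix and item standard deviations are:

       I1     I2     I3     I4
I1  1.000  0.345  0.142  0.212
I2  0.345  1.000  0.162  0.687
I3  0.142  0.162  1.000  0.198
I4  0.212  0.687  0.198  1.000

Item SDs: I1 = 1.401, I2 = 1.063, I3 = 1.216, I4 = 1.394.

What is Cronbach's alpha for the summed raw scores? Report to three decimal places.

Cronbach's alpha = 0.608

Σσ²ᵢ = 1.401² + 1.063² + 1.216² + 1.394² = 6.5147
Covariances σ_ij = r_ij · s_i · s_j:
  σ(I1,I2) = 0.345 × 1.401 × 1.063 = 0.5138
  σ(I1,I3) = 0.142 × 1.401 × 1.216 = 0.2419
  σ(I1,I4) = 0.212 × 1.401 × 1.394 = 0.4140
  σ(I2,I3) = 0.162 × 1.063 × 1.216 = 0.2094
  σ(I2,I4) = 0.687 × 1.063 × 1.394 = 1.0180
  σ(I3,I4) = 0.198 × 1.216 × 1.394 = 0.3356
σ²_T = Σσ²ᵢ + 2·Σσ_ij = 6.5147 + 2 × 2.7327 = 11.9801
α = (4/3)·(1 − 6.5147/11.9801) = 0.608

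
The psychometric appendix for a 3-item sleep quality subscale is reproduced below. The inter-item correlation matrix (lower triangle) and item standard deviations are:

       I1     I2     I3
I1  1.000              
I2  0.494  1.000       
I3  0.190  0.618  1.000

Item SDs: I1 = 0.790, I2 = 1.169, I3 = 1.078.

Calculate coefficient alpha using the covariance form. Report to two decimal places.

α = 0.70

Σσ²ᵢ = 0.790² + 1.169² + 1.078² = 3.1527
Covariances σ_ij = r_ij · s_i · s_j:
  σ(I1,I2) = 0.494 × 0.790 × 1.169 = 0.4562
  σ(I1,I3) = 0.190 × 0.790 × 1.078 = 0.1618
  σ(I2,I3) = 0.618 × 1.169 × 1.078 = 0.7788
σ²_T = Σσ²ᵢ + 2·Σσ_ij = 3.1527 + 2 × 1.3968 = 5.9463
α = (3/2)·(1 − 3.1527/5.9463) = 0.70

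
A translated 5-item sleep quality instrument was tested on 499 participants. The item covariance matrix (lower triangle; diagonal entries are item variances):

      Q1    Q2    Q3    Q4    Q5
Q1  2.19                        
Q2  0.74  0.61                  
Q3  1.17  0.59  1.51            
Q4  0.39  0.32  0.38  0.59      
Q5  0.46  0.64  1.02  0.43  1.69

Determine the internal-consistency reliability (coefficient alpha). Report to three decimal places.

Σσ²ᵢ = 2.19 + 0.61 + 1.51 + 0.59 + 1.69 = 6.59
Σ_{i<j} σ_ij = 6.14
σ²_T = 6.59 + 2 × 6.14 = 18.87
α = (k/(k−1))·(1 − Σσ²ᵢ/σ²_T) = (5/4)·(1 − 6.59/18.87) = 0.813

coefficient alpha = 0.813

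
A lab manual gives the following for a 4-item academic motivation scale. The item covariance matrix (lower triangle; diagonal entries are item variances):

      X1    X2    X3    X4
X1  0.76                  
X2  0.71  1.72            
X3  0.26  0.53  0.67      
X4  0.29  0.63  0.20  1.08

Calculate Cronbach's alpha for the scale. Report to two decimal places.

sum of item variances = 0.76 + 1.72 + 0.67 + 1.08 = 4.23
Sum of the distinct covariances = 2.62
σ²_T = 4.23 + 2 × 2.62 = 9.47
α = (k/(k−1))·(1 − sum of item variances/σ²_T) = (4/3)·(1 − 4.23/9.47) = 0.74

Cronbach's alpha = 0.74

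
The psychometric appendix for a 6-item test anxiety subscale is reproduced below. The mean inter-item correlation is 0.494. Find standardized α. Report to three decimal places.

Standardized α = k·r̄ / (1 + (k−1)·r̄) = 6 × 0.494 / (1 + 5 × 0.494)
  = 2.9640 / 3.4700 = 0.854

standardized α = 0.854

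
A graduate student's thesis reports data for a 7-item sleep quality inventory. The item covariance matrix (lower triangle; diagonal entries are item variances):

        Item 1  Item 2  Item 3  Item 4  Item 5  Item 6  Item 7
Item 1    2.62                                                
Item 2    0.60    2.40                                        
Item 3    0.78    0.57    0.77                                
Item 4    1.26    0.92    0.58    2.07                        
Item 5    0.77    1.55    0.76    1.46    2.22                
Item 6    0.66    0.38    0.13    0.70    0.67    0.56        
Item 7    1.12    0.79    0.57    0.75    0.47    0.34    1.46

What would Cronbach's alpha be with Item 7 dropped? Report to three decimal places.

α = 0.827

Remaining items: Item 1, Item 2, Item 3, Item 4, Item 5, Item 6 (k = 6).
ΣVar(i) = 2.62 + 2.40 + 0.77 + 2.07 + 2.22 + 0.56 = 10.64
total variance = 10.64 + 2 × 11.79 = 34.22
α (item deleted) = (6/5)·(1 − 10.64/34.22) = 0.827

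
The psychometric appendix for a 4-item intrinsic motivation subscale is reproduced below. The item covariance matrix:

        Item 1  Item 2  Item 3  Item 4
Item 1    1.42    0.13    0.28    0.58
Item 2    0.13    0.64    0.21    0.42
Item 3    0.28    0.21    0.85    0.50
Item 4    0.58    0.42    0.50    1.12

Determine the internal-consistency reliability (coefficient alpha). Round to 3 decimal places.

coefficient alpha = 0.684

ΣVar(i) = 1.42 + 0.64 + 0.85 + 1.12 = 4.03
Sum of the distinct covariances = 2.12
σ²_total = 4.03 + 2 × 2.12 = 8.27
α = (k/(k−1))·(1 − ΣVar(i)/σ²_total) = (4/3)·(1 − 4.03/8.27) = 0.684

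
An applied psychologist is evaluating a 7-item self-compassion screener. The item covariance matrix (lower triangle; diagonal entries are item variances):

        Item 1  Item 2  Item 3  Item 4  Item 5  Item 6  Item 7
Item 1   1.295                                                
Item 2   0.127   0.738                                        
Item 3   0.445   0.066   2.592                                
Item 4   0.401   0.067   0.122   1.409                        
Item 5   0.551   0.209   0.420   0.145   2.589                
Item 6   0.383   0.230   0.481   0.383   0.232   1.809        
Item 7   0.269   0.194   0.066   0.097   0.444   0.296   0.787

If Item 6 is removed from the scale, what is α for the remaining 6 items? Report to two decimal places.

α = 0.52

Remaining items: Item 1, Item 2, Item 3, Item 4, Item 5, Item 7 (k = 6).
Σσ²ᵢ = 1.295 + 0.738 + 2.592 + 1.409 + 2.589 + 0.787 = 9.410
total variance = 9.410 + 2 × 3.623 = 16.656
α (item deleted) = (6/5)·(1 − 9.410/16.656) = 0.52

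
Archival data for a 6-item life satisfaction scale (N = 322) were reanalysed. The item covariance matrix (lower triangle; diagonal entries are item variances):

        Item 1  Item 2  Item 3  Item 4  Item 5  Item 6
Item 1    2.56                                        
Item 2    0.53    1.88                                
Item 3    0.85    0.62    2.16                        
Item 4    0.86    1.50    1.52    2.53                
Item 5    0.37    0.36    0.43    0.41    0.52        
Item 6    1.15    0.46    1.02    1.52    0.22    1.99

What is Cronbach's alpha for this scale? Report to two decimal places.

sum of item variances = 2.56 + 1.88 + 2.16 + 2.53 + 0.52 + 1.99 = 11.64
Σ_{i<j} σ_ij = 11.82
σ²_T = 11.64 + 2 × 11.82 = 35.28
α = (k/(k−1))·(1 − sum of item variances/σ²_T) = (6/5)·(1 − 11.64/35.28) = 0.80

Cronbach's alpha = 0.80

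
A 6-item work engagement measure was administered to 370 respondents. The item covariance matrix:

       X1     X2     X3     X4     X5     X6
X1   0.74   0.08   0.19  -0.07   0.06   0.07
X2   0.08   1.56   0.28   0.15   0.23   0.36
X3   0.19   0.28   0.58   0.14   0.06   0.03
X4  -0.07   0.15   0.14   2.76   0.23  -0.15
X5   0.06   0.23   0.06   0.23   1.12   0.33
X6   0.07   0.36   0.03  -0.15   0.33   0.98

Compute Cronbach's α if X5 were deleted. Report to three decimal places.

Cronbach's α = 0.308

Remaining items: X1, X2, X3, X4, X6 (k = 5).
ΣVar(i) = 0.74 + 1.56 + 0.58 + 2.76 + 0.98 = 6.62
σ²_T = 6.62 + 2 × 1.08 = 8.78
α (item deleted) = (5/4)·(1 − 6.62/8.78) = 0.308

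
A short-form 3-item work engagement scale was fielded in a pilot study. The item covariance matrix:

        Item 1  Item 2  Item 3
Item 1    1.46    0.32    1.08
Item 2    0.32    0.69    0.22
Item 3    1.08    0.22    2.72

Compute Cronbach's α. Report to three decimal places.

ΣVar(i) = 1.46 + 0.69 + 2.72 = 4.87
Sum of off-diagonal covariances = 1.62
σ²_T = 4.87 + 2 × 1.62 = 8.11
α = (k/(k−1))·(1 − ΣVar(i)/σ²_T) = (3/2)·(1 − 4.87/8.11) = 0.599

α = 0.599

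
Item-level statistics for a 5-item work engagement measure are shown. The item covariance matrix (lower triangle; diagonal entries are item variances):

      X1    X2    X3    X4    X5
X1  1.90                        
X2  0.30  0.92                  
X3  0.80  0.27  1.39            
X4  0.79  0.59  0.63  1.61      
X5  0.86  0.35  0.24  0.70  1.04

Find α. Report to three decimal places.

Σσᵢ² = 1.90 + 0.92 + 1.39 + 1.61 + 1.04 = 6.86
Sum of the distinct covariances = 5.53
total variance = 6.86 + 2 × 5.53 = 17.92
α = (k/(k−1))·(1 − Σσᵢ²/total variance) = (5/4)·(1 − 6.86/17.92) = 0.771

α = 0.771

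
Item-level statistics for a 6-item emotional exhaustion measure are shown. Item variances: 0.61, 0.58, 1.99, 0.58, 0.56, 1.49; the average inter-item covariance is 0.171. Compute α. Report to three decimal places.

Σσ²ᵢ = 0.61 + 0.58 + 1.99 + 0.58 + 0.56 + 1.49 = 5.81
Sum of the 15 distinct covariances = 15 × 0.171 = 2.565
σ²_T = Σσ²ᵢ + 2·Σcov = 5.81 + 2 × 2.565 = 10.940
α = (6/5)·(1 − 5.81/10.940) = 0.563

α = 0.563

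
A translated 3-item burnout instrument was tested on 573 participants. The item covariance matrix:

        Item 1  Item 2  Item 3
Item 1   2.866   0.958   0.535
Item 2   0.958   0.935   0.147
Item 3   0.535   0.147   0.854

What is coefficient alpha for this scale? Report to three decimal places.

ΣVar(i) = 2.866 + 0.935 + 0.854 = 4.655
Sum of off-diagonal covariances = 1.640
total variance = 4.655 + 2 × 1.640 = 7.935
α = (k/(k−1))·(1 − ΣVar(i)/total variance) = (3/2)·(1 − 4.655/7.935) = 0.620

coefficient alpha = 0.620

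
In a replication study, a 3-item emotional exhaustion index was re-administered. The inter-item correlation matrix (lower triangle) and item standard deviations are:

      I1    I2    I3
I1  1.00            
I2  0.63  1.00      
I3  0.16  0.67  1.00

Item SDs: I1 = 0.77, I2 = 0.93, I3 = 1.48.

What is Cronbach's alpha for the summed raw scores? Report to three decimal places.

α = 0.690

Σσ²ᵢ = 0.77² + 0.93² + 1.48² = 3.6482
Covariances σ_ij = r_ij · s_i · s_j:
  σ(I1,I2) = 0.63 × 0.77 × 0.93 = 0.4511
  σ(I1,I3) = 0.16 × 0.77 × 1.48 = 0.1823
  σ(I2,I3) = 0.67 × 0.93 × 1.48 = 0.9222
σ²_T = Σσ²ᵢ + 2·Σσ_ij = 3.6482 + 2 × 1.5556 = 6.7594
α = (3/2)·(1 − 3.6482/6.7594) = 0.690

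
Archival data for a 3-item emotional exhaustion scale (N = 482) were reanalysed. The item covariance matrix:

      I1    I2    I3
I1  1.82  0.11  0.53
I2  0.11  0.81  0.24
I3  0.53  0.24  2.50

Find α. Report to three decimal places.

α = 0.383

ΣVar(i) = 1.82 + 0.81 + 2.50 = 5.13
Sum of off-diagonal covariances = 0.88
total variance = 5.13 + 2 × 0.88 = 6.89
α = (k/(k−1))·(1 − ΣVar(i)/total variance) = (3/2)·(1 − 5.13/6.89) = 0.383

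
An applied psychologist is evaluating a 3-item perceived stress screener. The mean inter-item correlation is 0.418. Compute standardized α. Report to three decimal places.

α = 0.683

Standardized α = k·r̄ / (1 + (k−1)·r̄) = 3 × 0.418 / (1 + 2 × 0.418)
  = 1.2540 / 1.8360 = 0.683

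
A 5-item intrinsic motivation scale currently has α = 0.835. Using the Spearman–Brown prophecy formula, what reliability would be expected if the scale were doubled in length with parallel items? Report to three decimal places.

predicted reliability = 0.910

Length factor m = 2
α' = m·α / (1 + (m−1)·α)
   = 2 × 0.835 / (1 + (2 − 1) × 0.835)
   = 1.6700 / 1.8350 = 0.910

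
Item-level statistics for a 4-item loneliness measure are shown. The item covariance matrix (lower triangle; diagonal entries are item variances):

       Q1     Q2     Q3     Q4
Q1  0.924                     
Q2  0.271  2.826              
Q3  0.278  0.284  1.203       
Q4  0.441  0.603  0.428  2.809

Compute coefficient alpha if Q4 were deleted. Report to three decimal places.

Remaining items: Q1, Q2, Q3 (k = 3).
sum of item variances = 0.924 + 2.826 + 1.203 = 4.953
Var(T) = 4.953 + 2 × 0.833 = 6.619
α (item deleted) = (3/2)·(1 − 4.953/6.619) = 0.378

coefficient alpha = 0.378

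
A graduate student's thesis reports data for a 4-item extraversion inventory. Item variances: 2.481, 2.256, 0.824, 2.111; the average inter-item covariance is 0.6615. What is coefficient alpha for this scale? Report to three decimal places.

coefficient alpha = 0.678

sum of item variances = 2.481 + 2.256 + 0.824 + 2.111 = 7.672
Sum of the 6 distinct covariances = 6 × 0.6615 = 3.9690
total variance = sum of item variances + 2·Σcov = 7.672 + 2 × 3.9690 = 15.6100
α = (4/3)·(1 − 7.672/15.6100) = 0.678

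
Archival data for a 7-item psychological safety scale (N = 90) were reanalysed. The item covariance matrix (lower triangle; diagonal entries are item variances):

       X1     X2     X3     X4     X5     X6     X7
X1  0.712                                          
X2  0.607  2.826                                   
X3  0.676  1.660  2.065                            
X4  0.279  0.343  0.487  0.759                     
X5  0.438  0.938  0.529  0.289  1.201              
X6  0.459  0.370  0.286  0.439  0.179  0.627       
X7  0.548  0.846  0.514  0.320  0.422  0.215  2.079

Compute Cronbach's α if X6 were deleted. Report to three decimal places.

Cronbach's α = 0.778

Remaining items: X1, X2, X3, X4, X5, X7 (k = 6).
Σσᵢ² = 0.712 + 2.826 + 2.065 + 0.759 + 1.201 + 2.079 = 9.642
total variance = 9.642 + 2 × 8.896 = 27.434
α (item deleted) = (6/5)·(1 − 9.642/27.434) = 0.778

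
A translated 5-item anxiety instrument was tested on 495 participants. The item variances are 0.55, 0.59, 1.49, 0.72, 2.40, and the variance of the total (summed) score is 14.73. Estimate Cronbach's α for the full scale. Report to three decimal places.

sum of item variances = 0.55 + 0.59 + 1.49 + 0.72 + 2.40 = 5.75
α = (k/(k−1))·(1 − sum of item variances/Var(T)) = (5/4)·(1 − 5.75/14.73) = 0.762

α = 0.762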